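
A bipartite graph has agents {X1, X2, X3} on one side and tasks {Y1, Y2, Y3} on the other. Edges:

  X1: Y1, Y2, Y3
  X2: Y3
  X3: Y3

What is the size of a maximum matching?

2

Unit-capacity flow: source→left, listed edges, right→sink; max matching = max flow.
Augmenting path X1→Y1 (+1); matched 1.
Augmenting path X2→Y3 (+1); matched 2.
No augmenting path remains; maximum matching = 2.
König certificate: {X1, Y3} is a vertex cover of size 2 (every listed pair touches it), so no matching can be larger.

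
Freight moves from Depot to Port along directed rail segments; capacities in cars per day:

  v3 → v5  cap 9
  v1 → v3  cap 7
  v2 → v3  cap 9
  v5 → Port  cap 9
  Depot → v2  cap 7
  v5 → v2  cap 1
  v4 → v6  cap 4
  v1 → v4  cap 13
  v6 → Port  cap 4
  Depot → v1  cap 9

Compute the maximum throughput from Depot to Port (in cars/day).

Augment Depot→v1→v3→v5→Port: bottleneck 7, flow now 7.
Augment Depot→v1→v4→v6→Port: bottleneck 2, flow now 9.
Augment Depot→v2→v3→v5→Port: bottleneck 2, flow now 11.
Augment Depot→v2→v3→v1→v4→v6→Port: bottleneck 2, flow now 13. (uses reverse residual edge)
No augmenting path remains; maximum flow = 13.
In the residual graph, reachable from Depot: {Depot, v1, v2, v3, v4}.
Min-cut edges: v3→v5 (9), v4→v6 (4); capacity 9 + 4 = 13.
This cut is saturated, so no flow can exceed 13.

13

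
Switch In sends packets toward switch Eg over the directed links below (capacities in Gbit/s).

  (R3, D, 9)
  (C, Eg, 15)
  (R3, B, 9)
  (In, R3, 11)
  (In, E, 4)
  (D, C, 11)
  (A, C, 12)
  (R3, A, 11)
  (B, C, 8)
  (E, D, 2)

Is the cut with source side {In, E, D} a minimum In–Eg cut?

Given cut capacity: 11 + 11 = 22.
Augment In→E→D→C→Eg: bottleneck 2, flow now 2.
Augment In→R3→A→C→Eg: bottleneck 11, flow now 13.
No augmenting path remains; maximum flow = 13.
In the residual graph, reachable from In: {In, E}.
Min-cut edges: In→R3 (11), E→D (2); capacity 11 + 2 = 13.
Cut capacity 22 exceeds the max flow 13, so it is not minimum.

No — its capacity is 22, but the minimum cut has capacity 13.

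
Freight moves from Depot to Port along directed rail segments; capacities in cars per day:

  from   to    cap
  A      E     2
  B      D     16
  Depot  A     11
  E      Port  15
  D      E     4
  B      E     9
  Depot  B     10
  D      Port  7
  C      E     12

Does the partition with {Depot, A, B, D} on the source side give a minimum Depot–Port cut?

Given cut capacity: 2 + 9 + 4 + 7 = 22.
Augment Depot→A→E→Port: bottleneck 2, flow now 2.
Augment Depot→B→D→Port: bottleneck 7, flow now 9.
Augment Depot→B→E→Port: bottleneck 3, flow now 12.
No augmenting path remains; maximum flow = 12.
In the residual graph, reachable from Depot: {Depot, A}.
Min-cut edges: Depot→B (10), A→E (2); capacity 10 + 2 = 12.
Cut capacity 22 exceeds the max flow 12, so it is not minimum.

No — its capacity is 22, but the minimum cut has capacity 12.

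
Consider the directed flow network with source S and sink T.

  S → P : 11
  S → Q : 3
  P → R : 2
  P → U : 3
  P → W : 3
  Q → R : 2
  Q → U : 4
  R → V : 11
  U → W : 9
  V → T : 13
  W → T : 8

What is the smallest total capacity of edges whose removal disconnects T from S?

Augment S→P→W→T: bottleneck 3, flow now 3.
Augment S→P→R→V→T: bottleneck 2, flow now 5.
Augment S→P→U→W→T: bottleneck 3, flow now 8.
Augment S→Q→R→V→T: bottleneck 2, flow now 10.
Augment S→Q→U→W→T: bottleneck 1, flow now 11.
No augmenting path remains; maximum flow = 11.
By max-flow min-cut, the minimum cut capacity equals the max flow.
In the residual graph, reachable from S: {S, P}.
Min-cut edges: S→Q (3), P→R (2), P→U (3), P→W (3); capacity 3 + 2 + 3 + 3 = 11.

11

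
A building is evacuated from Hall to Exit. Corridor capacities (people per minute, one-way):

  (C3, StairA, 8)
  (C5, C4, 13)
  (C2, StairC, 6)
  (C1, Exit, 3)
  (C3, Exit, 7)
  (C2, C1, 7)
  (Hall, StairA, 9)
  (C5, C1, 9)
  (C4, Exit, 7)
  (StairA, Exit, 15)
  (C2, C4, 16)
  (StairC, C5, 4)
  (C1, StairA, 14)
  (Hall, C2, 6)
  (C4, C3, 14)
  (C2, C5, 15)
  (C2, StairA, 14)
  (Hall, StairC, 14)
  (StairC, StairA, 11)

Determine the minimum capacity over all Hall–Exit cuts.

Augment Hall→StairA→Exit: bottleneck 9, flow now 9.
Augment Hall→C2→C4→Exit: bottleneck 6, flow now 15.
Augment Hall→StairC→StairA→Exit: bottleneck 6, flow now 21.
Augment Hall→StairC→C5→C4→Exit: bottleneck 1, flow now 22.
Augment Hall→StairC→C5→C1→Exit: bottleneck 3, flow now 25.
No augmenting path remains; maximum flow = 25.
By max-flow min-cut, the minimum cut capacity equals the max flow.
In the residual graph, reachable from Hall: {Hall, StairC, StairA}.
Min-cut edges: Hall→C2 (6), StairC→C5 (4), StairA→Exit (15); capacity 6 + 4 + 15 = 25.

25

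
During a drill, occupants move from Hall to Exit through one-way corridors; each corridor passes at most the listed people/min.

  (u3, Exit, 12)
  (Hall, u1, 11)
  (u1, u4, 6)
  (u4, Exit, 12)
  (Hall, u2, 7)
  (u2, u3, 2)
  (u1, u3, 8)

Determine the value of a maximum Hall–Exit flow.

Augment Hall→u1→u3→Exit: bottleneck 8, flow now 8.
Augment Hall→u1→u4→Exit: bottleneck 3, flow now 11.
Augment Hall→u2→u3→Exit: bottleneck 2, flow now 13.
No augmenting path remains; maximum flow = 13.
In the residual graph, reachable from Hall: {Hall, u2}.
Min-cut edges: Hall→u1 (11), u2→u3 (2); capacity 11 + 2 = 13.
This cut is saturated, so no flow can exceed 13.

13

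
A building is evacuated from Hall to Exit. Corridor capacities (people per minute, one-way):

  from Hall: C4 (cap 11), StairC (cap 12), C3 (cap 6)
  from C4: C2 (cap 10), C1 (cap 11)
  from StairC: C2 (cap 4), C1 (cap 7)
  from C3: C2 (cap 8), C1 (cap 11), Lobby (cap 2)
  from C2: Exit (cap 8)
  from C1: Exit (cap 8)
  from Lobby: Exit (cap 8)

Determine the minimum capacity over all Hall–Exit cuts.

Augment Hall→C4→C2→Exit: bottleneck 8, flow now 8.
Augment Hall→C4→C1→Exit: bottleneck 3, flow now 11.
Augment Hall→StairC→C1→Exit: bottleneck 5, flow now 16.
Augment Hall→C3→Lobby→Exit: bottleneck 2, flow now 18.
No augmenting path remains; maximum flow = 18.
By max-flow min-cut, the minimum cut capacity equals the max flow.
In the residual graph, reachable from Hall: {Hall, C4, StairC, C3, C2, C1}.
Min-cut edges: C3→Lobby (2), C2→Exit (8), C1→Exit (8); capacity 2 + 8 + 8 = 18.

18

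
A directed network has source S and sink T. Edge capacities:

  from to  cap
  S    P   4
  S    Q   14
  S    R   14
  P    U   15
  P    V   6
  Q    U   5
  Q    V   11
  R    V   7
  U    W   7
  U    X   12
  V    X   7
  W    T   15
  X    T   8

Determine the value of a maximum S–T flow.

Augment S→P→U→W→T: bottleneck 4, flow now 4.
Augment S→Q→U→W→T: bottleneck 3, flow now 7.
Augment S→Q→U→X→T: bottleneck 2, flow now 9.
Augment S→Q→V→X→T: bottleneck 6, flow now 15.
No augmenting path remains; maximum flow = 15.
In the residual graph, reachable from S: {S, P, Q, R, U, V, X}.
Min-cut edges: U→W (7), X→T (8); capacity 7 + 8 = 15.
This cut is saturated, so no flow can exceed 15.

15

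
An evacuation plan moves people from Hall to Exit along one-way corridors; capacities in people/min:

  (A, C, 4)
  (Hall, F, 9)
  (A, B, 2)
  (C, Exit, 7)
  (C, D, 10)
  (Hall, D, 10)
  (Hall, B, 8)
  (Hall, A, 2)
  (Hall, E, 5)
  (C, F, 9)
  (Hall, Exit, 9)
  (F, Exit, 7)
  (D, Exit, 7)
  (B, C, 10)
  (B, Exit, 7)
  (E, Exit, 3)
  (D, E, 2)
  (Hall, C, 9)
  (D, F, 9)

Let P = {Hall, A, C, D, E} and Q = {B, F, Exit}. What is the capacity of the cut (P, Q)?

63

Edges leaving {Hall, A, C, D, E}: Hall→B (8), Hall→F (9), Hall→Exit (9), A→B (2), C→F (9), C→Exit (7), D→F (9), D→Exit (7), E→Exit (3).
Cut capacity = 8 + 9 + 9 + 2 + 9 + 7 + 9 + 7 + 3 = 63.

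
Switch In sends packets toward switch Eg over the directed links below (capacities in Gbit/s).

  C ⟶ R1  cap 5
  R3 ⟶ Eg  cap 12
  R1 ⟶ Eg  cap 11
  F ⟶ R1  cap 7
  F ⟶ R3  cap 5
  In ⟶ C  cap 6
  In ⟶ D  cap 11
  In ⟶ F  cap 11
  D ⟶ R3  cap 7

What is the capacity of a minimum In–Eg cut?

23

Augment In→F→R3→Eg: bottleneck 5, flow now 5.
Augment In→F→R1→Eg: bottleneck 6, flow now 11.
Augment In→C→R1→Eg: bottleneck 5, flow now 16.
Augment In→D→R3→Eg: bottleneck 7, flow now 23.
No augmenting path remains; maximum flow = 23.
By max-flow min-cut, the minimum cut capacity equals the max flow.
In the residual graph, reachable from In: {In, C, D}.
Min-cut edges: In→F (11), C→R1 (5), D→R3 (7); capacity 11 + 5 + 7 = 23.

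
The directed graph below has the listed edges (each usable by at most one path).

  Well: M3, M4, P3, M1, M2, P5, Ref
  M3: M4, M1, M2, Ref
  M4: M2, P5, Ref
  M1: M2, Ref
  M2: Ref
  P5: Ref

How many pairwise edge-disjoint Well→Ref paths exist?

6

Assign every edge capacity 1; by Menger, the answer equals the max flow.
Path Well→Ref (+1); total 1.
Path Well→M3→Ref (+1); total 2.
Path Well→M4→Ref (+1); total 3.
Path Well→M1→Ref (+1); total 4.
Path Well→M2→Ref (+1); total 5.
Path Well→P5→Ref (+1); total 6.
No residual Well→Ref path; max flow = 6.
Certifying cut of size 6: {Well→M1, Well→M2, Well→M3, Well→M4, Well→P5, Well→Ref}.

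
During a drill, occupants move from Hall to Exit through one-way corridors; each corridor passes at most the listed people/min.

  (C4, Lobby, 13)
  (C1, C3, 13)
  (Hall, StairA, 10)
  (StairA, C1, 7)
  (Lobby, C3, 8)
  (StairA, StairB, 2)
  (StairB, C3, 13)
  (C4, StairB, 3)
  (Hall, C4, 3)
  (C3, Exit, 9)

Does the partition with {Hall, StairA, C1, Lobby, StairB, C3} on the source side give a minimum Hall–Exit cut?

Given cut capacity: 3 + 9 = 12.
Augment Hall→C4→Lobby→C3→Exit: bottleneck 3, flow now 3.
Augment Hall→StairA→C1→C3→Exit: bottleneck 6, flow now 9.
No augmenting path remains; maximum flow = 9.
In the residual graph, reachable from Hall: {Hall, C4, StairA, C1, Lobby, StairB, C3}.
Min-cut edges: C3→Exit (9); capacity 9 = 9.
Cut capacity 12 exceeds the max flow 9, so it is not minimum.

No — its capacity is 12, but the minimum cut has capacity 9.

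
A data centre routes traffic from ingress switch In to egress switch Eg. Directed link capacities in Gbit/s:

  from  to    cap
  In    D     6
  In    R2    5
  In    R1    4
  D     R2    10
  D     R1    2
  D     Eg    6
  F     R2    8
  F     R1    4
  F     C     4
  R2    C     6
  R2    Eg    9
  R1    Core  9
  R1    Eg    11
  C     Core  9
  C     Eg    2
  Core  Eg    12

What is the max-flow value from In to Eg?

Augment In→D→Eg: bottleneck 6, flow now 6.
Augment In→R2→Eg: bottleneck 5, flow now 11.
Augment In→R1→Eg: bottleneck 4, flow now 15.
No augmenting path remains; maximum flow = 15.
In the residual graph, reachable from In: {In}.
Min-cut edges: In→D (6), In→R2 (5), In→R1 (4); capacity 6 + 5 + 4 = 15.
This cut is saturated, so no flow can exceed 15.

15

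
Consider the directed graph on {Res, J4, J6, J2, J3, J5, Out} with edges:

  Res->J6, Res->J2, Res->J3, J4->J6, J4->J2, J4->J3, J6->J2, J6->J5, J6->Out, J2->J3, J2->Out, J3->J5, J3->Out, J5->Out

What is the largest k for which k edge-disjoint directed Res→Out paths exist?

3

Assign every edge capacity 1; by Menger, the answer equals the max flow.
Path Res→J6→Out (+1); total 1.
Path Res→J2→Out (+1); total 2.
Path Res→J3→Out (+1); total 3.
No residual Res→Out path; max flow = 3.
Certifying cut of size 3: {Res→J2, Res→J3, Res→J6}.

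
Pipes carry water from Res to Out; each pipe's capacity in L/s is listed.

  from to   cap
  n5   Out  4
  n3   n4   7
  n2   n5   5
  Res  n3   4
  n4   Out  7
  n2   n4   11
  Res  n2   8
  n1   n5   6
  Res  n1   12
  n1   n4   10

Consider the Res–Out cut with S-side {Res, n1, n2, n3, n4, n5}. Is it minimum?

Given cut capacity: 7 + 4 = 11.
Augment Res→n1→n4→Out: bottleneck 7, flow now 7.
Augment Res→n1→n5→Out: bottleneck 4, flow now 11.
No augmenting path remains; maximum flow = 11.
Cut capacity 11 equals the max flow, so it is a minimum cut.

Yes — it is a minimum cut (capacity 11).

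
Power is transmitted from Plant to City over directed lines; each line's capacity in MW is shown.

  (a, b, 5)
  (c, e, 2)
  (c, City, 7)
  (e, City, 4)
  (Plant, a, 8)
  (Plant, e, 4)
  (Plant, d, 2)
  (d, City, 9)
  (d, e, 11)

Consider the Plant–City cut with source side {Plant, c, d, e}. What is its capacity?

28

Edges leaving {Plant, c, d, e}: Plant→a (8), c→City (7), d→City (9), e→City (4).
Cut capacity = 8 + 7 + 9 + 4 = 28.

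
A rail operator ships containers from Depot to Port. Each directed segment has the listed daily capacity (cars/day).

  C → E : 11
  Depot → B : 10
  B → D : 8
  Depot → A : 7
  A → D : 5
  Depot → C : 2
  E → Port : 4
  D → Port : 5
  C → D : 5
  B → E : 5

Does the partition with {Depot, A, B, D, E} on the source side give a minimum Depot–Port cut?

Given cut capacity: 2 + 5 + 4 = 11.
Augment Depot→A→D→Port: bottleneck 5, flow now 5.
Augment Depot→B→E→Port: bottleneck 4, flow now 9.
No augmenting path remains; maximum flow = 9.
In the residual graph, reachable from Depot: {Depot, A, B, C, D, E}.
Min-cut edges: D→Port (5), E→Port (4); capacity 5 + 4 = 9.
Cut capacity 11 exceeds the max flow 9, so it is not minimum.

No — its capacity is 11, but the minimum cut has capacity 9.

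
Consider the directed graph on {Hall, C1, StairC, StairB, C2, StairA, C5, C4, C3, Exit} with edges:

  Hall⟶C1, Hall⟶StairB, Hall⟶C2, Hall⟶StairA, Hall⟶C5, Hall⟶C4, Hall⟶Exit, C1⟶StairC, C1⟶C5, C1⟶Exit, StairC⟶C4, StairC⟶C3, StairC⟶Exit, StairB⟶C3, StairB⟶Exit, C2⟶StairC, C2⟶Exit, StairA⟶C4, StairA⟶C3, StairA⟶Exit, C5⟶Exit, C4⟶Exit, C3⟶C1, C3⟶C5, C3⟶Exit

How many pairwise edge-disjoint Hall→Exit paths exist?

7

Assign every edge capacity 1; by Menger, the answer equals the max flow.
Path Hall→Exit (+1); total 1.
Path Hall→C1→Exit (+1); total 2.
Path Hall→StairB→Exit (+1); total 3.
Path Hall→C2→Exit (+1); total 4.
Path Hall→StairA→Exit (+1); total 5.
Path Hall→C5→Exit (+1); total 6.
Path Hall→C4→Exit (+1); total 7.
No residual Hall→Exit path; max flow = 7.
Certifying cut of size 7: {Hall→C1, Hall→C2, Hall→C4, Hall→C5, Hall→Exit, Hall→StairA, Hall→StairB}.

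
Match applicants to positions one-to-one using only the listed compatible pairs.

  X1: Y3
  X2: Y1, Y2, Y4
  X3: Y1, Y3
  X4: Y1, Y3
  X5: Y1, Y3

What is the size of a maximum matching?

3

Unit-capacity flow: source→left, listed edges, right→sink; max matching = max flow.
Augmenting path X1→Y3 (+1); matched 1.
Augmenting path X2→Y1 (+1); matched 2.
Augmenting path X3→Y1→X2→Y2 (+1); matched 3.
No augmenting path remains; maximum matching = 3.
König certificate: {X2, Y1, Y3} is a vertex cover of size 3 (every listed pair touches it), so no matching can be larger.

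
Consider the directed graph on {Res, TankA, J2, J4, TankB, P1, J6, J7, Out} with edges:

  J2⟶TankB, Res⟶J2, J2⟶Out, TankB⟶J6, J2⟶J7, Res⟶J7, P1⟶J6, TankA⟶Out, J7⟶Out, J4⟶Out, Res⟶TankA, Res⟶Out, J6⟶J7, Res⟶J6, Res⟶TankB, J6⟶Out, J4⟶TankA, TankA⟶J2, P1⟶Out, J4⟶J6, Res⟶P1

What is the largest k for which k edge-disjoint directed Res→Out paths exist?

6

Assign every edge capacity 1; by Menger, the answer equals the max flow.
Path Res→Out (+1); total 1.
Path Res→TankA→Out (+1); total 2.
Path Res→J2→Out (+1); total 3.
Path Res→P1→Out (+1); total 4.
Path Res→J6→Out (+1); total 5.
Path Res→J7→Out (+1); total 6.
No residual Res→Out path; max flow = 6.
Certifying cut of size 6: {J6→Out, J7→Out, Res→J2, Res→Out, Res→P1, Res→TankA}.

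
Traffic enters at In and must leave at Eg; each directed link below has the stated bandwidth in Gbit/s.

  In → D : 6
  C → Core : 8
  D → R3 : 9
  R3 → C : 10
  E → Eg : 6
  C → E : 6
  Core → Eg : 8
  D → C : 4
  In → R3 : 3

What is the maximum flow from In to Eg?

9

Augment In→R3→C→E→Eg: bottleneck 3, flow now 3.
Augment In→D→C→E→Eg: bottleneck 3, flow now 6.
Augment In→D→C→Core→Eg: bottleneck 1, flow now 7.
Augment In→D→R3→C→Core→Eg: bottleneck 2, flow now 9.
No augmenting path remains; maximum flow = 9.
In the residual graph, reachable from In: {In}.
Min-cut edges: In→R3 (3), In→D (6); capacity 3 + 6 = 9.
This cut is saturated, so no flow can exceed 9.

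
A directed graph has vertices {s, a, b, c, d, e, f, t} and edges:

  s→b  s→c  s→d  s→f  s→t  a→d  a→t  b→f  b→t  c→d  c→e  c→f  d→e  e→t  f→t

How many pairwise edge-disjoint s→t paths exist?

Assign every edge capacity 1; by Menger, the answer equals the max flow.
Path s→t (+1); total 1.
Path s→b→t (+1); total 2.
Path s→f→t (+1); total 3.
Path s→c→e→t (+1); total 4.
No residual s→t path; max flow = 4.
Certifying cut of size 4: {e→t, f→t, s→b, s→t}.

4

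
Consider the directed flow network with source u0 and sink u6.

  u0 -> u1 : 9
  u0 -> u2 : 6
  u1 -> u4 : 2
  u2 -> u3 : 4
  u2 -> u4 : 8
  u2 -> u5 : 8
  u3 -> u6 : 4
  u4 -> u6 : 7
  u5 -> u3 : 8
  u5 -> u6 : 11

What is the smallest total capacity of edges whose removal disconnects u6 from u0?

8

Augment u0→u1→u4→u6: bottleneck 2, flow now 2.
Augment u0→u2→u3→u6: bottleneck 4, flow now 6.
Augment u0→u2→u4→u6: bottleneck 2, flow now 8.
No augmenting path remains; maximum flow = 8.
By max-flow min-cut, the minimum cut capacity equals the max flow.
In the residual graph, reachable from u0: {u0, u1}.
Min-cut edges: u0→u2 (6), u1→u4 (2); capacity 6 + 2 = 8.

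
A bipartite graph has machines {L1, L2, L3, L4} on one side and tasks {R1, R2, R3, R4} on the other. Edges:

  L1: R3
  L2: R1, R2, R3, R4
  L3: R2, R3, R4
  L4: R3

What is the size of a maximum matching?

Unit-capacity flow: source→left, listed edges, right→sink; max matching = max flow.
Augmenting path L1→R3 (+1); matched 1.
Augmenting path L2→R1 (+1); matched 2.
Augmenting path L3→R2 (+1); matched 3.
No augmenting path remains; maximum matching = 3.
König certificate: {L2, L3, R3} is a vertex cover of size 3 (every listed pair touches it), so no matching can be larger.

3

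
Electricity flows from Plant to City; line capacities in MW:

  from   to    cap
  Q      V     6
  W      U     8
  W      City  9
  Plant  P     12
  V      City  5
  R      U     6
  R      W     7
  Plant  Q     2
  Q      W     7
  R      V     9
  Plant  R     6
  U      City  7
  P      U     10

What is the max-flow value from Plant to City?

15

Augment Plant→P→U→City: bottleneck 7, flow now 7.
Augment Plant→Q→V→City: bottleneck 2, flow now 9.
Augment Plant→R→V→City: bottleneck 3, flow now 12.
Augment Plant→R→W→City: bottleneck 3, flow now 15.
No augmenting path remains; maximum flow = 15.
In the residual graph, reachable from Plant: {Plant, P, U}.
Min-cut edges: Plant→Q (2), Plant→R (6), U→City (7); capacity 2 + 6 + 7 = 15.
This cut is saturated, so no flow can exceed 15.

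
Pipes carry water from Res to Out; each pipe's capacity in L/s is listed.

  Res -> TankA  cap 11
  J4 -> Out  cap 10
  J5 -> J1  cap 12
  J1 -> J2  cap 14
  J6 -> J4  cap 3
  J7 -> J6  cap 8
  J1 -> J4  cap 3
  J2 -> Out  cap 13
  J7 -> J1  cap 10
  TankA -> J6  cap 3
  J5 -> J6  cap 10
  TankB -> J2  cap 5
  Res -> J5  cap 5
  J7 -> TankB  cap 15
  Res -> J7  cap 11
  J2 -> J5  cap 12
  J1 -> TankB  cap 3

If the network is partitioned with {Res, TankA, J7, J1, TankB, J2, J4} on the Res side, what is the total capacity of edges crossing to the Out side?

Edges leaving {Res, TankA, J7, J1, TankB, J2, J4}: Res→J5 (5), TankA→J6 (3), J7→J6 (8), J2→J5 (12), J2→Out (13), J4→Out (10).
Cut capacity = 5 + 3 + 8 + 12 + 13 + 10 = 51.

51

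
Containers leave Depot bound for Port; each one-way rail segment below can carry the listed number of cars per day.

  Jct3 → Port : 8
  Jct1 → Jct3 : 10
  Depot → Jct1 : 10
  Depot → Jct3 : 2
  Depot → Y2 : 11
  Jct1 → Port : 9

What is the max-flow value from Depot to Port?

Augment Depot→Jct1→Port: bottleneck 9, flow now 9.
Augment Depot→Jct3→Port: bottleneck 2, flow now 11.
Augment Depot→Jct1→Jct3→Port: bottleneck 1, flow now 12.
No augmenting path remains; maximum flow = 12.
In the residual graph, reachable from Depot: {Depot, Y2}.
Min-cut edges: Depot→Jct1 (10), Depot→Jct3 (2); capacity 10 + 2 = 12.
This cut is saturated, so no flow can exceed 12.

12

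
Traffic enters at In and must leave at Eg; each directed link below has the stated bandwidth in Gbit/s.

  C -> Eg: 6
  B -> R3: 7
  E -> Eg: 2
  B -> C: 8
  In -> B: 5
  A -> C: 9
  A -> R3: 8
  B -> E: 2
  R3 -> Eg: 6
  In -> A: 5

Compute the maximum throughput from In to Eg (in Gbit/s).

Augment In→B→E→Eg: bottleneck 2, flow now 2.
Augment In→B→R3→Eg: bottleneck 3, flow now 5.
Augment In→A→R3→Eg: bottleneck 3, flow now 8.
Augment In→A→C→Eg: bottleneck 2, flow now 10.
No augmenting path remains; maximum flow = 10.
In the residual graph, reachable from In: {In}.
Min-cut edges: In→B (5), In→A (5); capacity 5 + 5 = 10.
This cut is saturated, so no flow can exceed 10.

10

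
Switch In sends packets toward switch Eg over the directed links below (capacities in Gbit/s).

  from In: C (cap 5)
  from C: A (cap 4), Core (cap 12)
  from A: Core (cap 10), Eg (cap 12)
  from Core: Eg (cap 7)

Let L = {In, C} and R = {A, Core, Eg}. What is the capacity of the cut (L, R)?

Edges leaving {In, C}: C→A (4), C→Core (12).
Cut capacity = 4 + 12 = 16.

16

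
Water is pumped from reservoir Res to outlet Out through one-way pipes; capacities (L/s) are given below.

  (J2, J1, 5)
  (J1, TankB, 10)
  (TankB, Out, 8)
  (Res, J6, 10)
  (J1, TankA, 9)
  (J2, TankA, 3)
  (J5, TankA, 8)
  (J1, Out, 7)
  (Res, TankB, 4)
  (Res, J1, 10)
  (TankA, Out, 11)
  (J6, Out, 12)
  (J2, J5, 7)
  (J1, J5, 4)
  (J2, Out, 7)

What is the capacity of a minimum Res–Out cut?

Augment Res→J1→Out: bottleneck 7, flow now 7.
Augment Res→J6→Out: bottleneck 10, flow now 17.
Augment Res→TankB→Out: bottleneck 4, flow now 21.
Augment Res→J1→TankA→Out: bottleneck 3, flow now 24.
No augmenting path remains; maximum flow = 24.
By max-flow min-cut, the minimum cut capacity equals the max flow.
In the residual graph, reachable from Res: {Res}.
Min-cut edges: Res→J1 (10), Res→J6 (10), Res→TankB (4); capacity 10 + 10 + 4 = 24.

24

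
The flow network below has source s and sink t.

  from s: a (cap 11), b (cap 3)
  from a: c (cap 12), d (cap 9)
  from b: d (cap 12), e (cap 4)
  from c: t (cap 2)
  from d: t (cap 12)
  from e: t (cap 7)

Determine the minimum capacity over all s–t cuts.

14

Augment s→a→c→t: bottleneck 2, flow now 2.
Augment s→a→d→t: bottleneck 9, flow now 11.
Augment s→b→d→t: bottleneck 3, flow now 14.
No augmenting path remains; maximum flow = 14.
By max-flow min-cut, the minimum cut capacity equals the max flow.
In the residual graph, reachable from s: {s}.
Min-cut edges: s→a (11), s→b (3); capacity 11 + 3 = 14.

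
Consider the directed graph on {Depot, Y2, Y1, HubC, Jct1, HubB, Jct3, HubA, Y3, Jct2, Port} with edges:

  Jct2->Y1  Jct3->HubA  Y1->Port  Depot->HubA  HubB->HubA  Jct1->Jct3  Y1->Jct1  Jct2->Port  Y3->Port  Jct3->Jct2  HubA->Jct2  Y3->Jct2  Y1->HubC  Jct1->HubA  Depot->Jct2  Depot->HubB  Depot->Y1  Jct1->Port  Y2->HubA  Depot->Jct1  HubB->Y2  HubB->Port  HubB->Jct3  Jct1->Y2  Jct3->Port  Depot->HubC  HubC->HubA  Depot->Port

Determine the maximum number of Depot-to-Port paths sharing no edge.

6

Assign every edge capacity 1; by Menger, the answer equals the max flow.
Path Depot→Port (+1); total 1.
Path Depot→Y1→Port (+1); total 2.
Path Depot→Jct1→Port (+1); total 3.
Path Depot→HubB→Port (+1); total 4.
Path Depot→Jct2→Port (+1); total 5.
Path Depot→HubA→Jct2→Y1→Jct1→Jct3→Port (+1); total 6.
No residual Depot→Port path; max flow = 6.
Certifying cut of size 6: {Depot→HubB, Depot→Jct1, Depot→Jct2, Depot→Port, Depot→Y1, HubA→Jct2}.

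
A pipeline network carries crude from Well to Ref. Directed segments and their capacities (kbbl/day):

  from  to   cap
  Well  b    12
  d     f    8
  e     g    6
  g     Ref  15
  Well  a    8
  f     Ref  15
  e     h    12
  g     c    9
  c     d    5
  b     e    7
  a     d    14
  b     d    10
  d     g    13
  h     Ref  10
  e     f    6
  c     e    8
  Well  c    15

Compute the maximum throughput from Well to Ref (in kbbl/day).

33

Augment Well→a→d→f→Ref: bottleneck 8, flow now 8.
Augment Well→b→d→g→Ref: bottleneck 10, flow now 18.
Augment Well→b→e→f→Ref: bottleneck 2, flow now 20.
Augment Well→c→d→g→Ref: bottleneck 3, flow now 23.
Augment Well→c→e→f→Ref: bottleneck 4, flow now 27.
Augment Well→c→e→g→Ref: bottleneck 2, flow now 29.
Augment Well→c→e→h→Ref: bottleneck 2, flow now 31.
Augment Well→c→d→b→e→h→Ref: bottleneck 2, flow now 33. (uses reverse residual edge)
No augmenting path remains; maximum flow = 33.
In the residual graph, reachable from Well: {Well, c}.
Min-cut edges: Well→a (8), Well→b (12), c→d (5), c→e (8); capacity 8 + 12 + 5 + 8 = 33.
This cut is saturated, so no flow can exceed 33.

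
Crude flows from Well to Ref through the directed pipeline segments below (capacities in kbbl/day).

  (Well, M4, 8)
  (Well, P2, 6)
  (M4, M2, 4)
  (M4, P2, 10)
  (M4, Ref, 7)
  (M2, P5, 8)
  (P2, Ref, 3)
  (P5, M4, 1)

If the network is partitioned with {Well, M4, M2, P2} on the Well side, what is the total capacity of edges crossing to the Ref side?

18

Edges leaving {Well, M4, M2, P2}: M4→Ref (7), M2→P5 (8), P2→Ref (3).
Cut capacity = 7 + 8 + 3 = 18.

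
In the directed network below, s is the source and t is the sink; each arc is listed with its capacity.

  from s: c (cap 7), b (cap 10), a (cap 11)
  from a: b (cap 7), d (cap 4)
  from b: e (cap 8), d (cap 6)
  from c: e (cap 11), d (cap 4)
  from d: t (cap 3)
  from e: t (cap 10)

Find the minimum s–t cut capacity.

13

Augment s→a→d→t: bottleneck 3, flow now 3.
Augment s→b→e→t: bottleneck 8, flow now 11.
Augment s→c→e→t: bottleneck 2, flow now 13.
No augmenting path remains; maximum flow = 13.
By max-flow min-cut, the minimum cut capacity equals the max flow.
In the residual graph, reachable from s: {s, a, b, c, d, e}.
Min-cut edges: d→t (3), e→t (10); capacity 3 + 10 = 13.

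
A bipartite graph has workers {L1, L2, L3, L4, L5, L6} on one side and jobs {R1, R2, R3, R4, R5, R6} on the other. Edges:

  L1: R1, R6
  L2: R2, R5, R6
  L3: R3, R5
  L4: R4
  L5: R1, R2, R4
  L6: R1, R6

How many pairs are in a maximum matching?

6

Unit-capacity flow: source→left, listed edges, right→sink; max matching = max flow.
Augmenting path L1→R1 (+1); matched 1.
Augmenting path L2→R2 (+1); matched 2.
Augmenting path L3→R3 (+1); matched 3.
Augmenting path L4→R4 (+1); matched 4.
Augmenting path L6→R6 (+1); matched 5.
Augmenting path L5→R2→L2→R5 (+1); matched 6.
No augmenting path remains; maximum matching = 6.
König certificate: {L1, L2, L3, L4, L5, L6} is a vertex cover of size 6 (every listed pair touches it), so no matching can be larger.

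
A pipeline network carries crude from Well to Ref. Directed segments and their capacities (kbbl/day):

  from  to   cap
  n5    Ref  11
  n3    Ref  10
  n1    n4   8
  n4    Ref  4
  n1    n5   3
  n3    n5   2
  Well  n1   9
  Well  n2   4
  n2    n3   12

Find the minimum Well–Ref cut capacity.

Augment Well→n1→n4→Ref: bottleneck 4, flow now 4.
Augment Well→n1→n5→Ref: bottleneck 3, flow now 7.
Augment Well→n2→n3→Ref: bottleneck 4, flow now 11.
No augmenting path remains; maximum flow = 11.
By max-flow min-cut, the minimum cut capacity equals the max flow.
In the residual graph, reachable from Well: {Well, n1, n4}.
Min-cut edges: Well→n2 (4), n1→n5 (3), n4→Ref (4); capacity 4 + 3 + 4 = 11.

11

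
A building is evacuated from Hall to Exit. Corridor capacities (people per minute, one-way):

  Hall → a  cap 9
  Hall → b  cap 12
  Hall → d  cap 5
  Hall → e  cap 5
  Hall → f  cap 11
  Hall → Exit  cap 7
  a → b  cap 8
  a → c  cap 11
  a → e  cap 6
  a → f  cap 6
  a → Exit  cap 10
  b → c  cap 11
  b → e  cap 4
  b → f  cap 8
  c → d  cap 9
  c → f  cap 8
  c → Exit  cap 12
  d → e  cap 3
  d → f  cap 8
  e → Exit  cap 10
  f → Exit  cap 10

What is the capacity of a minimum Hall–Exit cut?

Augment Hall→Exit: bottleneck 7, flow now 7.
Augment Hall→a→Exit: bottleneck 9, flow now 16.
Augment Hall→e→Exit: bottleneck 5, flow now 21.
Augment Hall→f→Exit: bottleneck 10, flow now 31.
Augment Hall→b→c→Exit: bottleneck 11, flow now 42.
Augment Hall→b→e→Exit: bottleneck 1, flow now 43.
Augment Hall→d→e→Exit: bottleneck 3, flow now 46.
No augmenting path remains; maximum flow = 46.
By max-flow min-cut, the minimum cut capacity equals the max flow.
In the residual graph, reachable from Hall: {Hall, d, f}.
Min-cut edges: Hall→a (9), Hall→b (12), Hall→e (5), Hall→Exit (7), d→e (3), f→Exit (10); capacity 9 + 12 + 5 + 7 + 3 + 10 = 46.

46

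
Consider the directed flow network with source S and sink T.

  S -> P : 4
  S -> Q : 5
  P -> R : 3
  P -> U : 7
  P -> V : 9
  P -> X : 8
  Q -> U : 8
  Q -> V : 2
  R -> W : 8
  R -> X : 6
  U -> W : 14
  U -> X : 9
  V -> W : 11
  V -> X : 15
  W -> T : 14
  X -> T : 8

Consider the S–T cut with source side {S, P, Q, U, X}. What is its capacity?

36

Edges leaving {S, P, Q, U, X}: P→R (3), P→V (9), Q→V (2), U→W (14), X→T (8).
Cut capacity = 3 + 9 + 2 + 14 + 8 = 36.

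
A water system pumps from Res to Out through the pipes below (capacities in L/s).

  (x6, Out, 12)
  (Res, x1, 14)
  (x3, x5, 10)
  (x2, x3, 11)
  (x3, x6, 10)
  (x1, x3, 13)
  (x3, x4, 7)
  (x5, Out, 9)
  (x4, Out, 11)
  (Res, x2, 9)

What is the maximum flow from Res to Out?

Augment Res→x1→x3→x4→Out: bottleneck 7, flow now 7.
Augment Res→x1→x3→x5→Out: bottleneck 6, flow now 13.
Augment Res→x2→x3→x5→Out: bottleneck 3, flow now 16.
Augment Res→x2→x3→x6→Out: bottleneck 6, flow now 22.
No augmenting path remains; maximum flow = 22.
In the residual graph, reachable from Res: {Res, x1}.
Min-cut edges: Res→x2 (9), x1→x3 (13); capacity 9 + 13 = 22.
This cut is saturated, so no flow can exceed 22.

22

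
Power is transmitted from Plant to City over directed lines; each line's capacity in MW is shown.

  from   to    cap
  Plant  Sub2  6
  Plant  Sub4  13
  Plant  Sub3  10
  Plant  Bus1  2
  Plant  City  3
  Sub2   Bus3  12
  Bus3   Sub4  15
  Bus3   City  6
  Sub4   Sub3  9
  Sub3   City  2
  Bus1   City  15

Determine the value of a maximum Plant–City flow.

Augment Plant→City: bottleneck 3, flow now 3.
Augment Plant→Sub3→City: bottleneck 2, flow now 5.
Augment Plant→Bus1→City: bottleneck 2, flow now 7.
Augment Plant→Sub2→Bus3→City: bottleneck 6, flow now 13.
No augmenting path remains; maximum flow = 13.
In the residual graph, reachable from Plant: {Plant, Sub4, Sub3}.
Min-cut edges: Plant→Sub2 (6), Plant→Bus1 (2), Plant→City (3), Sub3→City (2); capacity 6 + 2 + 3 + 2 = 13.
This cut is saturated, so no flow can exceed 13.

13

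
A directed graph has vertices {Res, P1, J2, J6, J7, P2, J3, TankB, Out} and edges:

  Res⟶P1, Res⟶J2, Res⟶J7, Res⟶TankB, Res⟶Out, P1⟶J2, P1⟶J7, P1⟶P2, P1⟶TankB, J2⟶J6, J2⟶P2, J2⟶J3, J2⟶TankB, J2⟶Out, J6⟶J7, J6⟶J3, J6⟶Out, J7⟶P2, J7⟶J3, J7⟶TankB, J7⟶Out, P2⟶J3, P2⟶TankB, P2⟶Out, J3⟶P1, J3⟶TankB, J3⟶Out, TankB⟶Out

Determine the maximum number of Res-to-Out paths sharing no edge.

5

Assign every edge capacity 1; by Menger, the answer equals the max flow.
Path Res→Out (+1); total 1.
Path Res→J2→Out (+1); total 2.
Path Res→J7→Out (+1); total 3.
Path Res→TankB→Out (+1); total 4.
Path Res→P1→P2→Out (+1); total 5.
No residual Res→Out path; max flow = 5.
Certifying cut of size 5: {Res→J2, Res→J7, Res→Out, Res→P1, Res→TankB}.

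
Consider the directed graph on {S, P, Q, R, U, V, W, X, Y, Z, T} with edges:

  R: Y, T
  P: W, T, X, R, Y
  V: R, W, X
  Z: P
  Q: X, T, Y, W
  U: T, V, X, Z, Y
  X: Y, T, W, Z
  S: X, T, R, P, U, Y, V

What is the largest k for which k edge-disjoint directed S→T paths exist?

5

Assign every edge capacity 1; by Menger, the answer equals the max flow.
Path S→T (+1); total 1.
Path S→P→T (+1); total 2.
Path S→R→T (+1); total 3.
Path S→U→T (+1); total 4.
Path S→X→T (+1); total 5.
No residual S→T path; max flow = 5.
Certifying cut of size 5: {P→T, R→T, S→T, S→U, X→T}.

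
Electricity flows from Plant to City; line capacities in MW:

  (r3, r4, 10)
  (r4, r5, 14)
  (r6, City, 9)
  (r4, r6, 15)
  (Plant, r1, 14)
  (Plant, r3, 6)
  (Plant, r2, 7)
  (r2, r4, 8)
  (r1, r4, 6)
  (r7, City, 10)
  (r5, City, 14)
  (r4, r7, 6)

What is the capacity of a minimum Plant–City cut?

19

Augment Plant→r1→r4→r5→City: bottleneck 6, flow now 6.
Augment Plant→r2→r4→r5→City: bottleneck 7, flow now 13.
Augment Plant→r3→r4→r5→City: bottleneck 1, flow now 14.
Augment Plant→r3→r4→r6→City: bottleneck 5, flow now 19.
No augmenting path remains; maximum flow = 19.
By max-flow min-cut, the minimum cut capacity equals the max flow.
In the residual graph, reachable from Plant: {Plant, r1}.
Min-cut edges: Plant→r2 (7), Plant→r3 (6), r1→r4 (6); capacity 7 + 6 + 6 = 19.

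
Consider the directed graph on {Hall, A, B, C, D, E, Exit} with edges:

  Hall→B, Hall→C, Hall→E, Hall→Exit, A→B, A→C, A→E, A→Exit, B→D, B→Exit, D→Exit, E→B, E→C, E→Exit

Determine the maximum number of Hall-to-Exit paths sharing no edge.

Assign every edge capacity 1; by Menger, the answer equals the max flow.
Path Hall→Exit (+1); total 1.
Path Hall→B→Exit (+1); total 2.
Path Hall→E→Exit (+1); total 3.
No residual Hall→Exit path; max flow = 3.
Certifying cut of size 3: {Hall→B, Hall→E, Hall→Exit}.

3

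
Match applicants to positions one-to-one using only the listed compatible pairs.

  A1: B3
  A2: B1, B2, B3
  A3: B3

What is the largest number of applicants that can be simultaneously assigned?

Unit-capacity flow: source→left, listed edges, right→sink; max matching = max flow.
Augmenting path A1→B3 (+1); matched 1.
Augmenting path A2→B1 (+1); matched 2.
No augmenting path remains; maximum matching = 2.
König certificate: {A2, B3} is a vertex cover of size 2 (every listed pair touches it), so no matching can be larger.

2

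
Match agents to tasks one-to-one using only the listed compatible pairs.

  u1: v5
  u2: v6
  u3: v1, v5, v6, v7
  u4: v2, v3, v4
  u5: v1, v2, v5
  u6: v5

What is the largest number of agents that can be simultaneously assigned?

Unit-capacity flow: source→left, listed edges, right→sink; max matching = max flow.
Augmenting path u1→v5 (+1); matched 1.
Augmenting path u2→v6 (+1); matched 2.
Augmenting path u3→v1 (+1); matched 3.
Augmenting path u4→v2 (+1); matched 4.
Augmenting path u5→v1→u3→v7 (+1); matched 5.
No augmenting path remains; maximum matching = 5.
König certificate: {u2, u3, u4, u5, v5} is a vertex cover of size 5 (every listed pair touches it), so no matching can be larger.

5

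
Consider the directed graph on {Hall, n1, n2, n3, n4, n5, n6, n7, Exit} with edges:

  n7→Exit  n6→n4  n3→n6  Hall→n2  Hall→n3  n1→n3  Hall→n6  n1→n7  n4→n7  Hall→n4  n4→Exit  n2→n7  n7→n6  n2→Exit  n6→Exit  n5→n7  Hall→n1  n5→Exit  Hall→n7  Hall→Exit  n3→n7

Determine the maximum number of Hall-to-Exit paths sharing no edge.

Assign every edge capacity 1; by Menger, the answer equals the max flow.
Path Hall→Exit (+1); total 1.
Path Hall→n2→Exit (+1); total 2.
Path Hall→n4→Exit (+1); total 3.
Path Hall→n6→Exit (+1); total 4.
Path Hall→n7→Exit (+1); total 5.
No residual Hall→Exit path; max flow = 5.
Certifying cut of size 5: {Hall→Exit, Hall→n2, n4→Exit, n6→Exit, n7→Exit}.

5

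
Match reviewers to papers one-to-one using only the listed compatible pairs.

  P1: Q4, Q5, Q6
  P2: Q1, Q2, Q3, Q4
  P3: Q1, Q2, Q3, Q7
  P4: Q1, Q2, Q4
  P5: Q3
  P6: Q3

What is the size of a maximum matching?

Unit-capacity flow: source→left, listed edges, right→sink; max matching = max flow.
Augmenting path P1→Q4 (+1); matched 1.
Augmenting path P2→Q1 (+1); matched 2.
Augmenting path P3→Q2 (+1); matched 3.
Augmenting path P5→Q3 (+1); matched 4.
Augmenting path P4→Q2→P3→Q7 (+1); matched 5.
No augmenting path remains; maximum matching = 5.
König certificate: {P1, P2, P3, P4, Q3} is a vertex cover of size 5 (every listed pair touches it), so no matching can be larger.

5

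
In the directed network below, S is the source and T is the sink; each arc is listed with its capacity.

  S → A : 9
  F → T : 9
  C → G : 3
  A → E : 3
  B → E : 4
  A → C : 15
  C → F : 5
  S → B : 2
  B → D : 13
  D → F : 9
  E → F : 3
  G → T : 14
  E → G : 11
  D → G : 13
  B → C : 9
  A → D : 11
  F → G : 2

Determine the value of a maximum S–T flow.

11

Augment S→A→C→F→T: bottleneck 5, flow now 5.
Augment S→A→C→G→T: bottleneck 3, flow now 8.
Augment S→A→D→F→T: bottleneck 1, flow now 9.
Augment S→B→D→F→T: bottleneck 2, flow now 11.
No augmenting path remains; maximum flow = 11.
In the residual graph, reachable from S: {S}.
Min-cut edges: S→A (9), S→B (2); capacity 9 + 2 = 11.
This cut is saturated, so no flow can exceed 11.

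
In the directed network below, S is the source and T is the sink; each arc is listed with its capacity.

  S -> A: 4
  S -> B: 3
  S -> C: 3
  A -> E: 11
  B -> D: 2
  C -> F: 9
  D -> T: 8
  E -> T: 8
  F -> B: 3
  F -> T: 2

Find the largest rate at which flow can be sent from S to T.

Augment S→A→E→T: bottleneck 4, flow now 4.
Augment S→B→D→T: bottleneck 2, flow now 6.
Augment S→C→F→T: bottleneck 2, flow now 8.
No augmenting path remains; maximum flow = 8.
In the residual graph, reachable from S: {S, B, C, F}.
Min-cut edges: S→A (4), B→D (2), F→T (2); capacity 4 + 2 + 2 = 8.
This cut is saturated, so no flow can exceed 8.

8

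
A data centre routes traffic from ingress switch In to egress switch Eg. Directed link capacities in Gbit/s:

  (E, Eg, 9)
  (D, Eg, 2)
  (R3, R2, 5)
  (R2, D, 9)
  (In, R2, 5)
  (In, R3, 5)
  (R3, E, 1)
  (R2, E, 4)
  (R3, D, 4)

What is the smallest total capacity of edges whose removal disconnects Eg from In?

Augment In→R3→E→Eg: bottleneck 1, flow now 1.
Augment In→R3→D→Eg: bottleneck 2, flow now 3.
Augment In→R2→E→Eg: bottleneck 4, flow now 7.
No augmenting path remains; maximum flow = 7.
By max-flow min-cut, the minimum cut capacity equals the max flow.
In the residual graph, reachable from In: {In, R3, R2, D}.
Min-cut edges: R3→E (1), R2→E (4), D→Eg (2); capacity 1 + 4 + 2 = 7.

7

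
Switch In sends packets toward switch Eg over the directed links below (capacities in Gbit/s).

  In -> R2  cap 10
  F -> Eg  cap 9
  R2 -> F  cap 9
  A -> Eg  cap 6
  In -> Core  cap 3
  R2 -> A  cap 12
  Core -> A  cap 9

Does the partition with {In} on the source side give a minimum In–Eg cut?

Given cut capacity: 3 + 10 = 13.
Augment In→Core→A→Eg: bottleneck 3, flow now 3.
Augment In→R2→A→Eg: bottleneck 3, flow now 6.
Augment In→R2→F→Eg: bottleneck 7, flow now 13.
No augmenting path remains; maximum flow = 13.
Cut capacity 13 equals the max flow, so it is a minimum cut.

Yes — it is a minimum cut (capacity 13).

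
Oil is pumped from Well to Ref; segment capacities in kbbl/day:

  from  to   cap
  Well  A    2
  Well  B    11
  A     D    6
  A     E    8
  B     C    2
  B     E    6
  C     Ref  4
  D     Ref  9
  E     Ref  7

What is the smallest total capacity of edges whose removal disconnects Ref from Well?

10

Augment Well→A→D→Ref: bottleneck 2, flow now 2.
Augment Well→B→C→Ref: bottleneck 2, flow now 4.
Augment Well→B→E→Ref: bottleneck 6, flow now 10.
No augmenting path remains; maximum flow = 10.
By max-flow min-cut, the minimum cut capacity equals the max flow.
In the residual graph, reachable from Well: {Well, B}.
Min-cut edges: Well→A (2), B→C (2), B→E (6); capacity 2 + 2 + 6 = 10.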